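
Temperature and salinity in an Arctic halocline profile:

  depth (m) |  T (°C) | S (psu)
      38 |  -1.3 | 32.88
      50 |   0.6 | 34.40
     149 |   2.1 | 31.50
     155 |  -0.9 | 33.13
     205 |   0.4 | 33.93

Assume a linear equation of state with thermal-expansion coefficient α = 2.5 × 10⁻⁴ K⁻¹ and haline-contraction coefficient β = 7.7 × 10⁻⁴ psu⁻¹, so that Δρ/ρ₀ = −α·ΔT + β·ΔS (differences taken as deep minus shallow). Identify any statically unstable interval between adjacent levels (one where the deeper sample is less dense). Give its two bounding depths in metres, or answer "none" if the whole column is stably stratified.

50–149 m

Evaluate Δρ/ρ₀ = −αΔT + βΔS across each adjacent pair:
  38–50 m: −αΔT+βΔS = −(2.5 × 10⁻⁴)(+1.9)+(7.7 × 10⁻⁴)(+1.52) = 7.0 × 10⁻⁴ → stable
  50–149 m: −αΔT+βΔS = −(2.5 × 10⁻⁴)(+1.5)+(7.7 × 10⁻⁴)(-2.90) = -2.6 × 10⁻³ → UNSTABLE
  149–155 m: −αΔT+βΔS = −(2.5 × 10⁻⁴)(-3.0)+(7.7 × 10⁻⁴)(+1.63) = 2.0 × 10⁻³ → stable
  155–205 m: −αΔT+βΔS = −(2.5 × 10⁻⁴)(+1.3)+(7.7 × 10⁻⁴)(+0.80) = 2.9 × 10⁻⁴ → stable
The 50–149 m interval has Δρ < 0: lighter water underlies denser water.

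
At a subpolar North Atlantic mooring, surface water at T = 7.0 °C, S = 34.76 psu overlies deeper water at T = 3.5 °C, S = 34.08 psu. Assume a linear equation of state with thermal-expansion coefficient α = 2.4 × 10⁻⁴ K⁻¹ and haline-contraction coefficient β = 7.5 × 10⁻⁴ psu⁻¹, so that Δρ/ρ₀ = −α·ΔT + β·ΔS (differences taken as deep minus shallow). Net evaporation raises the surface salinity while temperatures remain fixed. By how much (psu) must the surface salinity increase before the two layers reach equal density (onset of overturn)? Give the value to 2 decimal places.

Neutral buoyancy requires −α(T_deep − T_surf) + β(S_deep − S_surf′) = 0.
S_surf′ = S_deep − (α/β)·ΔT = 34.08 − (2.4 × 10⁻⁴/7.5 × 10⁻⁴)·(-3.5) = 35.2000 psu.
Increase required: 35.2000 − 34.76 = 0.4400 psu.

0.44 psu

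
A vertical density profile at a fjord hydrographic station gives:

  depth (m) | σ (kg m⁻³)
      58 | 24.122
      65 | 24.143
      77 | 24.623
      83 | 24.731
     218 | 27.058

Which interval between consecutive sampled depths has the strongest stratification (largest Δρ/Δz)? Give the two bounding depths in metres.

65–77 m

Compute the density gradient over each adjacent pair:
  58–65 m: Δρ/Δz = 0.021/7 = 3.0 × 10⁻³ kg m⁻⁴
  65–77 m: Δρ/Δz = 0.480/12 = 0.040 kg m⁻⁴
  77–83 m: Δρ/Δz = 0.108/6 = 0.018 kg m⁻⁴
  83–218 m: Δρ/Δz = 2.327/135 = 0.017 kg m⁻⁴
The largest gradient is in the 65–77 m interval — the pycnocline.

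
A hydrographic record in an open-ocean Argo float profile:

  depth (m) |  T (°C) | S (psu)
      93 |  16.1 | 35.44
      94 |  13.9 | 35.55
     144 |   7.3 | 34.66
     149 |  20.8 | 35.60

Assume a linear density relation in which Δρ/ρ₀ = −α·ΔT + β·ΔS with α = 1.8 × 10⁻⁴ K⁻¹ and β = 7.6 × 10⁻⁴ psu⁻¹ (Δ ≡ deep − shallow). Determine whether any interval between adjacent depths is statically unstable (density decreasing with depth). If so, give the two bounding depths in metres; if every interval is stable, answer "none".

144–149 m

Evaluate Δρ/ρ₀ = −αΔT + βΔS across each adjacent pair:
  93–94 m: −αΔT+βΔS = −(1.8 × 10⁻⁴)(-2.2)+(7.6 × 10⁻⁴)(+0.11) = 4.8 × 10⁻⁴ → stable
  94–144 m: −αΔT+βΔS = −(1.8 × 10⁻⁴)(-6.6)+(7.6 × 10⁻⁴)(-0.89) = 5.1 × 10⁻⁴ → stable
  144–149 m: −αΔT+βΔS = −(1.8 × 10⁻⁴)(+13.5)+(7.6 × 10⁻⁴)(+0.94) = -1.7 × 10⁻³ → UNSTABLE
The 144–149 m interval has Δρ < 0: lighter water underlies denser water.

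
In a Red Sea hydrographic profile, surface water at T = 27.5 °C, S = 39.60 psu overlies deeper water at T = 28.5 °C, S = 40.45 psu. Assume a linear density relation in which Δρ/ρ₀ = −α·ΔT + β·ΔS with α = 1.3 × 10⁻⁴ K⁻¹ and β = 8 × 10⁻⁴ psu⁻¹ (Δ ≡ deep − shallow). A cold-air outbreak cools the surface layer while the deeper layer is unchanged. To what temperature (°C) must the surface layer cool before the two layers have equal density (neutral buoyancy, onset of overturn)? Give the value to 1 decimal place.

23.3 °C

Neutral buoyancy requires Δρ = 0, i.e. −α(T_deep − T_surf′) + β(S_deep − S_surf) = 0.
T_surf′ = T_deep − (β/α)·ΔS = 28.5 − (8 × 10⁻⁴/1.3 × 10⁻⁴)·(+0.85) = 23.269 °C.
Cooling required: 27.5 − (23.269) = 4.231 °C.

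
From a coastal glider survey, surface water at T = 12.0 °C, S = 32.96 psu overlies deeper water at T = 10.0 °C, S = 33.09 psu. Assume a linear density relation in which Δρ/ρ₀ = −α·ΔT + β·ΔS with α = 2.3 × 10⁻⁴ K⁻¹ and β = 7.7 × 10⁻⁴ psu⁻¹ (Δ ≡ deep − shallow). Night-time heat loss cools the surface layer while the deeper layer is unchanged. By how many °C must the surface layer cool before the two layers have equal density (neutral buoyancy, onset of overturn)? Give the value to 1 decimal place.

2.4 °C

Neutral buoyancy requires Δρ = 0, i.e. −α(T_deep − T_surf′) + β(S_deep − S_surf) = 0.
T_surf′ = T_deep − (β/α)·ΔS = 10.0 − (7.7 × 10⁻⁴/2.3 × 10⁻⁴)·(+0.13) = 9.565 °C.
Cooling required: 12.0 − (9.565) = 2.435 °C.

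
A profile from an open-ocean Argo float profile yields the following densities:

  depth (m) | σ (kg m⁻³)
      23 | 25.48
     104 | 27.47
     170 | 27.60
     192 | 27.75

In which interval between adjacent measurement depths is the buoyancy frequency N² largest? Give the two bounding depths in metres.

Compute the density gradient over each adjacent pair:
  23–104 m: Δρ/Δz = 1.99/81 = 0.025 kg m⁻⁴
  104–170 m: Δρ/Δz = 0.13/66 = 2.0 × 10⁻³ kg m⁻⁴
  170–192 m: Δρ/Δz = 0.15/22 = 6.8 × 10⁻³ kg m⁻⁴
The largest gradient is in the 23–104 m interval — the pycnocline.

23–104 m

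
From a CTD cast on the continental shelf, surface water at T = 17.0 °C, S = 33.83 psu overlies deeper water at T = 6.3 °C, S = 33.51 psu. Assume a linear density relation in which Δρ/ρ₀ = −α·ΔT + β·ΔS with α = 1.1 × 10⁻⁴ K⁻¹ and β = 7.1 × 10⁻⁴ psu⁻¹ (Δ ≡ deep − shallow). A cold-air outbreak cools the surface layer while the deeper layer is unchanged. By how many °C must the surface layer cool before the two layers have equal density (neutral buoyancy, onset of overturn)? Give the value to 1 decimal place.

8.6 °C

Neutral buoyancy requires Δρ = 0, i.e. −α(T_deep − T_surf′) + β(S_deep − S_surf) = 0.
T_surf′ = T_deep − (β/α)·ΔS = 6.3 − (7.1 × 10⁻⁴/1.1 × 10⁻⁴)·(-0.32) = 8.365 °C.
Cooling required: 17.0 − (8.365) = 8.635 °C.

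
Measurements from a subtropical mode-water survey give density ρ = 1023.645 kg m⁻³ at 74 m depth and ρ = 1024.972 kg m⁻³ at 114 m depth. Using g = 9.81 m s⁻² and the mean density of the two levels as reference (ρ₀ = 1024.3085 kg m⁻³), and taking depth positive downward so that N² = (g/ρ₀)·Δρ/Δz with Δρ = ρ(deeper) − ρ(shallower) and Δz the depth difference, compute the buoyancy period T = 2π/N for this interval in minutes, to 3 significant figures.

Δρ = 1024.972 − 1023.645 = 1.327 kg m⁻³ over Δz = 114 − 74 = 40 m.
N² = (9.81/1024.3085) × (1.327/40) = 3.1772 × 10⁻⁴ s⁻².
N = √(3.1772 × 10⁻⁴) = 0.017825 rad s⁻¹, so T = 2π/N = 352.49 s = 5.8748 min ≈ 5.87 min.

5.87 min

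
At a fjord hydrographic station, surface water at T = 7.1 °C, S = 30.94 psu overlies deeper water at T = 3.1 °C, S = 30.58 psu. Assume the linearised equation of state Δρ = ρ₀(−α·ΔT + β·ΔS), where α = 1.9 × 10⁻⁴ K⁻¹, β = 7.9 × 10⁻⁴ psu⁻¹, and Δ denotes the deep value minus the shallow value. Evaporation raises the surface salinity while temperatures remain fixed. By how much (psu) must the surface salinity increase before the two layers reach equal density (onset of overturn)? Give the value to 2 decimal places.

0.60 psu

Neutral buoyancy requires −α(T_deep − T_surf) + β(S_deep − S_surf′) = 0.
S_surf′ = S_deep − (α/β)·ΔT = 30.58 − (1.9 × 10⁻⁴/7.9 × 10⁻⁴)·(-4.0) = 31.5420 psu.
Increase required: 31.5420 − 30.94 = 0.6020 psu.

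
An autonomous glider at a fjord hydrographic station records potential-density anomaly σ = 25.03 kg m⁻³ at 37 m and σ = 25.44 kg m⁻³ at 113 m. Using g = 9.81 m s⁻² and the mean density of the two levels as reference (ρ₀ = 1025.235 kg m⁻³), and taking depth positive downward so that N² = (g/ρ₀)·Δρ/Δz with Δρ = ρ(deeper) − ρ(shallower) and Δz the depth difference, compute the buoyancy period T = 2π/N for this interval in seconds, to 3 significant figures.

875 s

Δρ = 1025.44 − 1025.03 = 0.41 kg m⁻³ over Δz = 113 − 37 = 76 m.
N² = (9.81/1025.235) × (0.41/76) = 5.1620 × 10⁻⁵ s⁻².
N = √(5.1620 × 10⁻⁵) = 7.1847 × 10⁻³ rad s⁻¹, so T = 2π/N = 874.52 s ≈ 875 s.
A positive N² confirms static stability across the interval.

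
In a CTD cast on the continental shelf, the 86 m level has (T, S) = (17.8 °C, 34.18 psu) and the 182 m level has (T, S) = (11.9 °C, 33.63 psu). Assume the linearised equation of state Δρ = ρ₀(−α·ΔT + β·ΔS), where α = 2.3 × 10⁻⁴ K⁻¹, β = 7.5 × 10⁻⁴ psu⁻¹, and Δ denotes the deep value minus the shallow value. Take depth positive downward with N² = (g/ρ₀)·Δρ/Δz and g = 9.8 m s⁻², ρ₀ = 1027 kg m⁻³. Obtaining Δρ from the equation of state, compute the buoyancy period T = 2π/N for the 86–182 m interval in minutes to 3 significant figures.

ΔT = -5.9 K, ΔS = -0.55 psu (deep − shallow).
Δρ/ρ₀ = −αΔT + βΔS = 1.357 × 10⁻³ − 4.125 × 10⁻⁴ = 9.445 × 10⁻⁴, so Δρ ≈ 0.9700 kg m⁻³.
N² = (g/ρ₀)·Δρ/Δz = g·(Δρ/ρ₀)/Δz = 9.8 × 9.445 × 10⁻⁴ / 96 = 9.6418 × 10⁻⁵ s⁻².
N = √(9.6418 × 10⁻⁵) = 9.8193 × 10⁻³ rad s⁻¹ → T = 2π/N = 639.88 s = 10.665 min ≈ 10.7 min.

10.7 min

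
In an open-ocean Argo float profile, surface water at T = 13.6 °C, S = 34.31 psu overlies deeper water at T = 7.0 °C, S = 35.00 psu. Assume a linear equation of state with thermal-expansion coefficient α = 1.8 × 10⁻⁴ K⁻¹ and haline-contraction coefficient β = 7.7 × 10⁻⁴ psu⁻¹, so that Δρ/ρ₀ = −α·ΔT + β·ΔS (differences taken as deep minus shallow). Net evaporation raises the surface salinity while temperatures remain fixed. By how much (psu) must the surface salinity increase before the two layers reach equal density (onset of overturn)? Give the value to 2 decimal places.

2.23 psu

Neutral buoyancy requires −α(T_deep − T_surf) + β(S_deep − S_surf′) = 0.
S_surf′ = S_deep − (α/β)·ΔT = 35.00 − (1.8 × 10⁻⁴/7.7 × 10⁻⁴)·(-6.6) = 36.5429 psu.
Increase required: 36.5429 − 34.31 = 2.2329 psu.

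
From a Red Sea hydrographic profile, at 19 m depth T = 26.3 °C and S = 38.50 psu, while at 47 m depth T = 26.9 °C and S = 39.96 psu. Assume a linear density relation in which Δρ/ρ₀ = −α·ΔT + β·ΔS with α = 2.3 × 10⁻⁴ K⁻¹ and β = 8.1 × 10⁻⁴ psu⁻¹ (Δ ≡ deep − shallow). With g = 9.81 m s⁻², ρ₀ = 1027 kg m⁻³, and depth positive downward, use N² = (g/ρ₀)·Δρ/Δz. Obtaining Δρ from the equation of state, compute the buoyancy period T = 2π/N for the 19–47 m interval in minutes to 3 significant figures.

5.47 min

ΔT = +0.6 K, ΔS = +1.46 psu (deep − shallow).
Δρ/ρ₀ = −αΔT + βΔS = -1.38 × 10⁻⁴ + 1.1826 × 10⁻³ = 1.0446 × 10⁻³, so Δρ ≈ 1.073 kg m⁻³.
N² = (g/ρ₀)·Δρ/Δz = g·(Δρ/ρ₀)/Δz = 9.81 × 1.0446 × 10⁻³ / 28 = 3.6598 × 10⁻⁴ s⁻².
N = √(3.6598 × 10⁻⁴) = 0.019131 rad s⁻¹ → T = 2π/N = 328.43 s = 5.4738 min ≈ 5.47 min.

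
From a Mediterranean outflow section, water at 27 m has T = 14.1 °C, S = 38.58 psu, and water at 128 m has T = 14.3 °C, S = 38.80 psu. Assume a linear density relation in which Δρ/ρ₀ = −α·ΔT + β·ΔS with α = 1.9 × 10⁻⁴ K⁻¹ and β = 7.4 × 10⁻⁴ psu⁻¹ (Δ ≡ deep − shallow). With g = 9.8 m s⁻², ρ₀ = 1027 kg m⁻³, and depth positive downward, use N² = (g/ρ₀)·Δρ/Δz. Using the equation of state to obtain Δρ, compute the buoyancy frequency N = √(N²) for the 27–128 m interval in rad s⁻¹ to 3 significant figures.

ΔT = +0.2 K, ΔS = +0.22 psu (deep − shallow).
Δρ/ρ₀ = −αΔT + βΔS = -3.80 × 10⁻⁵ + 1.628 × 10⁻⁴ = 1.248 × 10⁻⁴, so Δρ ≈ 0.1282 kg m⁻³.
N² = (g/ρ₀)·Δρ/Δz = g·(Δρ/ρ₀)/Δz = 9.8 × 1.248 × 10⁻⁴ / 101 = 1.2109 × 10⁻⁵ s⁻².
N = √(1.2109 × 10⁻⁵) = 3.4798 × 10⁻³ rad s⁻¹ ≈ 3.48 × 10⁻³ rad s⁻¹.

3.48 × 10⁻³ rad s⁻¹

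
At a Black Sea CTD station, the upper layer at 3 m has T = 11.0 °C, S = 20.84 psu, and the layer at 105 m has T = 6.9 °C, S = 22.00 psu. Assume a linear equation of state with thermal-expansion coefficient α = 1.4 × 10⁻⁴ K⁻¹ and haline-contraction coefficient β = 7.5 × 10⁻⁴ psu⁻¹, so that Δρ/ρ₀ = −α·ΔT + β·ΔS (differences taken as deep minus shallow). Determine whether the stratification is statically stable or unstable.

ΔT = 6.9 − 11.0 = -4.1 K and ΔS = 22.00 − 20.84 = +1.16 psu (deep − shallow).
−αΔT = 5.74 × 10⁻⁴; βΔS = 8.70 × 10⁻⁴; sum Δρ/ρ₀ = 1.444 × 10⁻³.
Δρ/ρ₀ > 0, so Δρ > 0: deeper water is denser → statically stable.

stable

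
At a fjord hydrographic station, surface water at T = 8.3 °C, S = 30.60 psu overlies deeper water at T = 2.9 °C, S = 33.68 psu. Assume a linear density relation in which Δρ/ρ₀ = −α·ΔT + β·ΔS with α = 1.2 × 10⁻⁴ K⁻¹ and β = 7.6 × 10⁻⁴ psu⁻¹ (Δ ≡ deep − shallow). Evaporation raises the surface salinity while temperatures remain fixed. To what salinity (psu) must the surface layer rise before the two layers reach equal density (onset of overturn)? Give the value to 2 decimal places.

Neutral buoyancy requires −α(T_deep − T_surf) + β(S_deep − S_surf′) = 0.
S_surf′ = S_deep − (α/β)·ΔT = 33.68 − (1.2 × 10⁻⁴/7.6 × 10⁻⁴)·(-5.4) = 34.5326 psu.
Increase required: 34.5326 − 30.60 = 3.9326 psu.

34.53 psu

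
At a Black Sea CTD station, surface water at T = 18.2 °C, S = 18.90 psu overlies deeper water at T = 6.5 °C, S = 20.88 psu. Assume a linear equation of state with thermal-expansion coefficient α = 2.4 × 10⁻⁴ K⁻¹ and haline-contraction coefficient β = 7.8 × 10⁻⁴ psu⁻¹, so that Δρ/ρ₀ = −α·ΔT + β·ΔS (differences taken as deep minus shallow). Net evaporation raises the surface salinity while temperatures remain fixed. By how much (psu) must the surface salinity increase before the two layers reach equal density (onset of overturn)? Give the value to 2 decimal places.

5.58 psu

Neutral buoyancy requires −α(T_deep − T_surf) + β(S_deep − S_surf′) = 0.
S_surf′ = S_deep − (α/β)·ΔT = 20.88 − (2.4 × 10⁻⁴/7.8 × 10⁻⁴)·(-11.7) = 24.4800 psu.
Increase required: 24.4800 − 18.90 = 5.5800 psu.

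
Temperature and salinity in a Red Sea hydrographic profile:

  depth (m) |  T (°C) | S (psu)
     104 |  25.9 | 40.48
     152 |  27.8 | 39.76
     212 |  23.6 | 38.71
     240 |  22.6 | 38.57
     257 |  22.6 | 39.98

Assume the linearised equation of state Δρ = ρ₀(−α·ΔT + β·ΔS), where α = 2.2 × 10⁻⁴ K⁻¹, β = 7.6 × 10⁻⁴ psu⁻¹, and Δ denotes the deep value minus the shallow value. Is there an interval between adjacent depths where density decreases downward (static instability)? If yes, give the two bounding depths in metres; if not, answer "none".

104–152 m

Evaluate Δρ/ρ₀ = −αΔT + βΔS across each adjacent pair:
  104–152 m: −αΔT+βΔS = −(2.2 × 10⁻⁴)(+1.9)+(7.6 × 10⁻⁴)(-0.72) = -9.7 × 10⁻⁴ → UNSTABLE
  152–212 m: −αΔT+βΔS = −(2.2 × 10⁻⁴)(-4.2)+(7.6 × 10⁻⁴)(-1.05) = 1.3 × 10⁻⁴ → stable
  212–240 m: −αΔT+βΔS = −(2.2 × 10⁻⁴)(-1.0)+(7.6 × 10⁻⁴)(-0.14) = 1.1 × 10⁻⁴ → stable
  240–257 m: −αΔT+βΔS = −(2.2 × 10⁻⁴)(+0.0)+(7.6 × 10⁻⁴)(+1.41) = 1.1 × 10⁻³ → stable
The 104–152 m interval has Δρ < 0: lighter water underlies denser water.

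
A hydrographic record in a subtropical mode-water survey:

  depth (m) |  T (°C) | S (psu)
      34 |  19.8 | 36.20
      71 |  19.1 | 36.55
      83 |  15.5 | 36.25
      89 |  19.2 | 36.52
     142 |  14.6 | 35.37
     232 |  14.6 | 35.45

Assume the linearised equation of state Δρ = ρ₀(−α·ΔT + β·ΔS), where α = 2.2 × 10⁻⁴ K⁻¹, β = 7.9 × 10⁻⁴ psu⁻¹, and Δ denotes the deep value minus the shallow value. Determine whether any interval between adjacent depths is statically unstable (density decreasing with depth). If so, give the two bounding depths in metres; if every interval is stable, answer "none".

Evaluate Δρ/ρ₀ = −αΔT + βΔS across each adjacent pair:
  34–71 m: −αΔT+βΔS = −(2.2 × 10⁻⁴)(-0.7)+(7.9 × 10⁻⁴)(+0.35) = 4.3 × 10⁻⁴ → stable
  71–83 m: −αΔT+βΔS = −(2.2 × 10⁻⁴)(-3.6)+(7.9 × 10⁻⁴)(-0.30) = 5.6 × 10⁻⁴ → stable
  83–89 m: −αΔT+βΔS = −(2.2 × 10⁻⁴)(+3.7)+(7.9 × 10⁻⁴)(+0.27) = -6.0 × 10⁻⁴ → UNSTABLE
  89–142 m: −αΔT+βΔS = −(2.2 × 10⁻⁴)(-4.6)+(7.9 × 10⁻⁴)(-1.15) = 1.0 × 10⁻⁴ → stable
  142–232 m: −αΔT+βΔS = −(2.2 × 10⁻⁴)(+0.0)+(7.9 × 10⁻⁴)(+0.08) = 6.3 × 10⁻⁵ → stable
The 83–89 m interval has Δρ < 0: lighter water underlies denser water.

83–89 m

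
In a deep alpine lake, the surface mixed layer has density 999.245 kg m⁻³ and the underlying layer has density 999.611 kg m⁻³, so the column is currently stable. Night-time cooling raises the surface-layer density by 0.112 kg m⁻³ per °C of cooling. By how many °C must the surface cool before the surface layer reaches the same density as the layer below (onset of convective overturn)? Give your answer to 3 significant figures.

3.27 °C

Density deficit of the surface layer: 999.611 − 999.245 = 0.366 kg m⁻³.
Required change = 0.366 / 0.112 = 3.27 °C.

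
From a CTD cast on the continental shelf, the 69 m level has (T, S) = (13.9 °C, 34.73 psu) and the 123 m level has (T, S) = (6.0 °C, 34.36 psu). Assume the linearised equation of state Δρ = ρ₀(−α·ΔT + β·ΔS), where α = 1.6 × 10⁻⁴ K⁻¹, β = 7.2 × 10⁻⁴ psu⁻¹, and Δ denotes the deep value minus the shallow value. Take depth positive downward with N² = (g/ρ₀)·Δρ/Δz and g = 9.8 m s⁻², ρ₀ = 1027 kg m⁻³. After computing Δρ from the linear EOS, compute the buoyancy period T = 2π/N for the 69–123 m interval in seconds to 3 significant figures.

ΔT = -7.9 K, ΔS = -0.37 psu (deep − shallow).
Δρ/ρ₀ = −αΔT + βΔS = 1.264 × 10⁻³ − 2.664 × 10⁻⁴ = 9.976 × 10⁻⁴, so Δρ ≈ 1.025 kg m⁻³.
N² = (g/ρ₀)·Δρ/Δz = g·(Δρ/ρ₀)/Δz = 9.8 × 9.976 × 10⁻⁴ / 54 = 1.8105 × 10⁻⁴ s⁻².
N = √(1.8105 × 10⁻⁴) = 0.013455 rad s⁻¹ → T = 2π/N = 466.98 s ≈ 467 s.

467 s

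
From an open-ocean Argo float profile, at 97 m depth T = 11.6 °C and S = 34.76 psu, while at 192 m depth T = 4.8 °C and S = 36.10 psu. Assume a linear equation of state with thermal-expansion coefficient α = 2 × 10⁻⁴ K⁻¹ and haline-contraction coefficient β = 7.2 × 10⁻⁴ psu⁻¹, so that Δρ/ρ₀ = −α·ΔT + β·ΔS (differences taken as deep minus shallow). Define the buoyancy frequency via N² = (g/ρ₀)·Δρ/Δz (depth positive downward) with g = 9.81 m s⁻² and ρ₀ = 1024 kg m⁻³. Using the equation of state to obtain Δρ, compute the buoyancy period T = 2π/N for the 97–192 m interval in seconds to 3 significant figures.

406 s

ΔT = -6.8 K, ΔS = +1.34 psu (deep − shallow).
Δρ/ρ₀ = −αΔT + βΔS = 1.36 × 10⁻³ + 9.648 × 10⁻⁴ = 2.3248 × 10⁻³, so Δρ ≈ 2.381 kg m⁻³.
N² = (g/ρ₀)·Δρ/Δz = g·(Δρ/ρ₀)/Δz = 9.81 × 2.3248 × 10⁻³ / 95 = 2.4007 × 10⁻⁴ s⁻².
N = √(2.4007 × 10⁻⁴) = 0.015494 rad s⁻¹ → T = 2π/N = 405.52 s ≈ 406 s.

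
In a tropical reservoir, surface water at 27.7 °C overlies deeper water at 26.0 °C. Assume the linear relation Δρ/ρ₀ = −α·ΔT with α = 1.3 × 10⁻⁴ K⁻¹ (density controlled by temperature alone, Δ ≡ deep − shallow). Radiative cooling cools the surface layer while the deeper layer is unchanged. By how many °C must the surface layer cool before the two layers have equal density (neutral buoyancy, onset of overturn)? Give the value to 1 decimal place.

With temperature the only control, equal density requires T_surf′ = T_deep.
T_surf′ = 26.0 °C.
Cooling required: 27.7 − 26.0 = 1.7 °C.

1.7 °C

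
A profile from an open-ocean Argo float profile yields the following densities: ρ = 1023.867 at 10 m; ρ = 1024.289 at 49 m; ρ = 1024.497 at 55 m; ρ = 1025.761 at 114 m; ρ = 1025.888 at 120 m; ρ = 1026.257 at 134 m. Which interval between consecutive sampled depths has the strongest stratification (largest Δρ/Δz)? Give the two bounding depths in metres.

49–55 m

Compute the density gradient over each adjacent pair:
  10–49 m: Δρ/Δz = 0.422/39 = 0.011 kg m⁻⁴
  49–55 m: Δρ/Δz = 0.208/6 = 0.035 kg m⁻⁴
  55–114 m: Δρ/Δz = 1.264/59 = 0.021 kg m⁻⁴
  114–120 m: Δρ/Δz = 0.127/6 = 0.021 kg m⁻⁴
  120–134 m: Δρ/Δz = 0.369/14 = 0.026 kg m⁻⁴
The largest gradient is in the 49–55 m interval — the pycnocline.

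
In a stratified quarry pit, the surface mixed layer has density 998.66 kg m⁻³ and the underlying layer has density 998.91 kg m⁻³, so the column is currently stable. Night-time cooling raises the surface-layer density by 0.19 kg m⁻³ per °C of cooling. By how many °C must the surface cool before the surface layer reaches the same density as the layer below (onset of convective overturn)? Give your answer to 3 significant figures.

1.32 °C

Density deficit of the surface layer: 998.91 − 998.66 = 0.25 kg m⁻³.
Required change = 0.25 / 0.19 = 1.32 °C.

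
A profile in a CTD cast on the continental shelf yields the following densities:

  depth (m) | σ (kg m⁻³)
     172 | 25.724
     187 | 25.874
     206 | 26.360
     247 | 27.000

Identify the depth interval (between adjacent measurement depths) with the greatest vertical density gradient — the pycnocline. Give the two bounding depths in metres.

187–206 m

Compute the density gradient over each adjacent pair:
  172–187 m: Δρ/Δz = 0.150/15 = 0.010 kg m⁻⁴
  187–206 m: Δρ/Δz = 0.486/19 = 0.026 kg m⁻⁴
  206–247 m: Δρ/Δz = 0.640/41 = 0.016 kg m⁻⁴
The largest gradient is in the 187–206 m interval — the pycnocline.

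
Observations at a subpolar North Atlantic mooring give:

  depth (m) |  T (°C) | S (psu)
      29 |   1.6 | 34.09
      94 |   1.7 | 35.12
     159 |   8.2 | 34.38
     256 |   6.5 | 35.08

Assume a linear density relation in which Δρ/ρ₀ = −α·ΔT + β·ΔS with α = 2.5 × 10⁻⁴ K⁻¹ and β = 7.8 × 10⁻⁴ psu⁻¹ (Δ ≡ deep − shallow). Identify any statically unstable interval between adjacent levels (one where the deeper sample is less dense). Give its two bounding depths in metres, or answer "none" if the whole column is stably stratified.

94–159 m

Evaluate Δρ/ρ₀ = −αΔT + βΔS across each adjacent pair:
  29–94 m: −αΔT+βΔS = −(2.5 × 10⁻⁴)(+0.1)+(7.8 × 10⁻⁴)(+1.03) = 7.8 × 10⁻⁴ → stable
  94–159 m: −αΔT+βΔS = −(2.5 × 10⁻⁴)(+6.5)+(7.8 × 10⁻⁴)(-0.74) = -2.2 × 10⁻³ → UNSTABLE
  159–256 m: −αΔT+βΔS = −(2.5 × 10⁻⁴)(-1.7)+(7.8 × 10⁻⁴)(+0.70) = 9.7 × 10⁻⁴ → stable
The 94–159 m interval has Δρ < 0: lighter water underlies denser water.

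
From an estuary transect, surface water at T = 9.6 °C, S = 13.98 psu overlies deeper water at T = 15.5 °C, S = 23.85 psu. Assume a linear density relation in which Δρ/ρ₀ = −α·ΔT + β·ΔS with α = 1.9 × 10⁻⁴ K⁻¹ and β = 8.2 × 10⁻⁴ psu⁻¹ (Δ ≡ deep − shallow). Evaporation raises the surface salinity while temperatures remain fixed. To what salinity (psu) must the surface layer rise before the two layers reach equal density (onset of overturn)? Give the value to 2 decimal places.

Neutral buoyancy requires −α(T_deep − T_surf) + β(S_deep − S_surf′) = 0.
S_surf′ = S_deep − (α/β)·ΔT = 23.85 − (1.9 × 10⁻⁴/8.2 × 10⁻⁴)·(+5.9) = 22.4829 psu.
Increase required: 22.4829 − 13.98 = 8.5029 psu.

22.48 psu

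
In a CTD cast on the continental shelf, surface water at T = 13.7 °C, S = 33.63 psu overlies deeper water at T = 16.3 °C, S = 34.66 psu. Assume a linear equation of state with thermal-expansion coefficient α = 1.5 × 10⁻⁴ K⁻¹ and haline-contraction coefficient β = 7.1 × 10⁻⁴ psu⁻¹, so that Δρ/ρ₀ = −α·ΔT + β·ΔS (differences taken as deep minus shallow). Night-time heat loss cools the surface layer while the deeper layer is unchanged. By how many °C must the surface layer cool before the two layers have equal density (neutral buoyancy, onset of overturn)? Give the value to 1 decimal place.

2.3 °C

Neutral buoyancy requires Δρ = 0, i.e. −α(T_deep − T_surf′) + β(S_deep − S_surf) = 0.
T_surf′ = T_deep − (β/α)·ΔS = 16.3 − (7.1 × 10⁻⁴/1.5 × 10⁻⁴)·(+1.03) = 11.425 °C.
Cooling required: 13.7 − (11.425) = 2.275 °C.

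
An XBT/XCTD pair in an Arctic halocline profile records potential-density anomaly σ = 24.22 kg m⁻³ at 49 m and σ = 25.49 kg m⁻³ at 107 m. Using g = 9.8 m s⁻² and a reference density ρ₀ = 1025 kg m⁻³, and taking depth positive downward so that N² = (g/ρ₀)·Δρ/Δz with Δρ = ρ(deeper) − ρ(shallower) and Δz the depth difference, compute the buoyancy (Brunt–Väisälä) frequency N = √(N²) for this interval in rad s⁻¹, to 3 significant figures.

0.0145 rad s⁻¹

Δρ = 1025.49 − 1024.22 = 1.27 kg m⁻³ over Δz = 107 − 49 = 58 m.
N² = (9.8/1025) × (1.27/58) = 2.0935 × 10⁻⁴ s⁻².
N = √(2.0935 × 10⁻⁴) = 0.014469 rad s⁻¹ ≈ 0.0145 rad s⁻¹.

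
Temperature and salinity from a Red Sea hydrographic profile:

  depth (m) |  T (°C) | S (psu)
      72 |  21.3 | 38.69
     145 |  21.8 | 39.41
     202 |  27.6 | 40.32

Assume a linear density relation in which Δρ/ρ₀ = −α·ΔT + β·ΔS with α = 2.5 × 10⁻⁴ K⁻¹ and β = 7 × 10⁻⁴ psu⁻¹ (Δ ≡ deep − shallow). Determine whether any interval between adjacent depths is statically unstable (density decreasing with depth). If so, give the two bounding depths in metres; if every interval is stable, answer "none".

145–202 m

Evaluate Δρ/ρ₀ = −αΔT + βΔS across each adjacent pair:
  72–145 m: −αΔT+βΔS = −(2.5 × 10⁻⁴)(+0.5)+(7 × 10⁻⁴)(+0.72) = 3.8 × 10⁻⁴ → stable
  145–202 m: −αΔT+βΔS = −(2.5 × 10⁻⁴)(+5.8)+(7 × 10⁻⁴)(+0.91) = -8.1 × 10⁻⁴ → UNSTABLE
The 145–202 m interval has Δρ < 0: lighter water underlies denser water.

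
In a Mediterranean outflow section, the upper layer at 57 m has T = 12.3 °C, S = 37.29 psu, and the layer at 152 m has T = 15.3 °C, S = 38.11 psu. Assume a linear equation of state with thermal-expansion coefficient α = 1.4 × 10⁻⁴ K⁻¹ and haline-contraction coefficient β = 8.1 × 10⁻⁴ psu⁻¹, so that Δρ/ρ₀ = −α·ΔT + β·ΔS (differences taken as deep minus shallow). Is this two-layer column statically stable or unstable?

ΔT = 15.3 − 12.3 = +3.0 K and ΔS = 38.11 − 37.29 = +0.82 psu (deep − shallow).
−αΔT = -4.20 × 10⁻⁴; βΔS = 6.642 × 10⁻⁴; sum Δρ/ρ₀ = 2.442 × 10⁻⁴.
Δρ/ρ₀ > 0, so Δρ > 0: deeper water is denser → statically stable.

stable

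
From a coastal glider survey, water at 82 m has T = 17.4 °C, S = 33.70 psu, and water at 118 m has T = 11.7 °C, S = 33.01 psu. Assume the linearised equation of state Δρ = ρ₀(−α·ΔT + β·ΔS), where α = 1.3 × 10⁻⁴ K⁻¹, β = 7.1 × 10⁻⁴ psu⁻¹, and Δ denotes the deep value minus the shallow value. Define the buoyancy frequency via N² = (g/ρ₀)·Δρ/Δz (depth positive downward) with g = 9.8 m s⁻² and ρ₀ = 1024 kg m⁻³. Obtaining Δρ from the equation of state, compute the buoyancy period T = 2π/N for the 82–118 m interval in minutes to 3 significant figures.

12.7 min

ΔT = -5.7 K, ΔS = -0.69 psu (deep − shallow).
Δρ/ρ₀ = −αΔT + βΔS = 7.41 × 10⁻⁴ − 4.899 × 10⁻⁴ = 2.511 × 10⁻⁴, so Δρ ≈ 0.2571 kg m⁻³.
N² = (g/ρ₀)·Δρ/Δz = g·(Δρ/ρ₀)/Δz = 9.8 × 2.511 × 10⁻⁴ / 36 = 6.8355 × 10⁻⁵ s⁻².
N = √(6.8355 × 10⁻⁵) = 8.2677 × 10⁻³ rad s⁻¹ → T = 2π/N = 759.97 s = 12.666 min ≈ 12.7 min.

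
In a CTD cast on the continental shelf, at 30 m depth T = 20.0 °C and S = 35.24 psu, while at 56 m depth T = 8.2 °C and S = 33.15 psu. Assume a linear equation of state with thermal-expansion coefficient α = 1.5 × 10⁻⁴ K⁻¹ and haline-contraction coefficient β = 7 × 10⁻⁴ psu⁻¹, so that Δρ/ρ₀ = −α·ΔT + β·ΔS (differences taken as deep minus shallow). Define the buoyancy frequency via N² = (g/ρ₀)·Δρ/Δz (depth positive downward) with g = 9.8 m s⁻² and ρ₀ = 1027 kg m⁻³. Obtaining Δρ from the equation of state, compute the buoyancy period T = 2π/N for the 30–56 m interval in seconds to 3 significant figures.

ΔT = -11.8 K, ΔS = -2.09 psu (deep − shallow).
Δρ/ρ₀ = −αΔT + βΔS = 1.77 × 10⁻³ − 1.463 × 10⁻³ = 3.07 × 10⁻⁴, so Δρ ≈ 0.3153 kg m⁻³.
N² = (g/ρ₀)·Δρ/Δz = g·(Δρ/ρ₀)/Δz = 9.8 × 3.07 × 10⁻⁴ / 26 = 1.1572 × 10⁻⁴ s⁻².
N = √(1.1572 × 10⁻⁴) = 0.010757 rad s⁻¹ → T = 2π/N = 584.10 s ≈ 584 s.

584 s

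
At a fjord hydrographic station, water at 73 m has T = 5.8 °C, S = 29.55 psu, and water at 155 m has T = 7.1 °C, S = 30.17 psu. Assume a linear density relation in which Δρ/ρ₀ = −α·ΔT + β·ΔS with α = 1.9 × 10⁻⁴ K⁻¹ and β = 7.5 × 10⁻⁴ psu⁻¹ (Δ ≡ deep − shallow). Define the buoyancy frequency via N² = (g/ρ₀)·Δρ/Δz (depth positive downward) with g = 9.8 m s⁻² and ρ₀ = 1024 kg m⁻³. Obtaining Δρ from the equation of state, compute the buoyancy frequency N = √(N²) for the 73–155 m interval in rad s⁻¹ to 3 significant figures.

5.10 × 10⁻³ rad s⁻¹

ΔT = +1.3 K, ΔS = +0.62 psu (deep − shallow).
Δρ/ρ₀ = −αΔT + βΔS = -2.47 × 10⁻⁴ + 4.65 × 10⁻⁴ = 2.18 × 10⁻⁴, so Δρ ≈ 0.2232 kg m⁻³.
N² = (g/ρ₀)·Δρ/Δz = g·(Δρ/ρ₀)/Δz = 9.8 × 2.18 × 10⁻⁴ / 82 = 2.6054 × 10⁻⁵ s⁻².
N = √(2.6054 × 10⁻⁵) = 5.1043 × 10⁻³ rad s⁻¹ ≈ 5.10 × 10⁻³ rad s⁻¹.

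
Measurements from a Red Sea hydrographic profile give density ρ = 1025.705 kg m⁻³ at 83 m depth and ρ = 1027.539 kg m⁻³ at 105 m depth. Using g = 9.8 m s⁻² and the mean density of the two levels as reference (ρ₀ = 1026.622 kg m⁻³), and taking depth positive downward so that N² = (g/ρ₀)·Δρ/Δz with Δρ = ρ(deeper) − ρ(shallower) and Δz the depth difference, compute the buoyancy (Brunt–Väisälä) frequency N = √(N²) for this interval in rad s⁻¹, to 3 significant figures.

Δρ = 1027.539 − 1025.705 = 1.834 kg m⁻³ over Δz = 105 − 83 = 22 m.
N² = (9.8/1026.622) × (1.834/22) = 7.9578 × 10⁻⁴ s⁻².
N = √(7.9578 × 10⁻⁴) = 0.028210 rad s⁻¹ ≈ 0.0282 rad s⁻¹.

0.0282 rad s⁻¹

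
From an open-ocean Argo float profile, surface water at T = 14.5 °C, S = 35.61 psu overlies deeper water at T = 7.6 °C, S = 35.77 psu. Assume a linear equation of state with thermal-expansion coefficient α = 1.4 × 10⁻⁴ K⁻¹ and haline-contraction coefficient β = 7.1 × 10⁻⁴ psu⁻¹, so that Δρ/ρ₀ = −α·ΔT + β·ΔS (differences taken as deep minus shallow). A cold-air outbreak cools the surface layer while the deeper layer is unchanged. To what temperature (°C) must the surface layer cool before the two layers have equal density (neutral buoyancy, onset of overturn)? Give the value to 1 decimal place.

Neutral buoyancy requires Δρ = 0, i.e. −α(T_deep − T_surf′) + β(S_deep − S_surf) = 0.
T_surf′ = T_deep − (β/α)·ΔS = 7.6 − (7.1 × 10⁻⁴/1.4 × 10⁻⁴)·(+0.16) = 6.789 °C.
Cooling required: 14.5 − (6.789) = 7.711 °C.

6.8 °C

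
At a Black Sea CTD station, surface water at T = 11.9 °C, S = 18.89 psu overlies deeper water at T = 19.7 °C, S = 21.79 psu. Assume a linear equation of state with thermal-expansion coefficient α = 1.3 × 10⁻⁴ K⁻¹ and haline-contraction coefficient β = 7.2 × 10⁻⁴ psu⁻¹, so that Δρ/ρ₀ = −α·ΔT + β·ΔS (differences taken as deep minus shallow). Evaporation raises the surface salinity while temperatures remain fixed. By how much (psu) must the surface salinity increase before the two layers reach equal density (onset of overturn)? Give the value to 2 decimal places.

1.49 psu

Neutral buoyancy requires −α(T_deep − T_surf) + β(S_deep − S_surf′) = 0.
S_surf′ = S_deep − (α/β)·ΔT = 21.79 − (1.3 × 10⁻⁴/7.2 × 10⁻⁴)·(+7.8) = 20.3817 psu.
Increase required: 20.3817 − 18.89 = 1.4917 psu.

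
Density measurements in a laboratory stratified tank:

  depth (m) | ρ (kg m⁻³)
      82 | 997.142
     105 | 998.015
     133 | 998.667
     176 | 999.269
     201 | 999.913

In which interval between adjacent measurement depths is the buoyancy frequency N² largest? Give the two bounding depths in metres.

82–105 m

Compute the density gradient over each adjacent pair:
  82–105 m: Δρ/Δz = 0.873/23 = 0.038 kg m⁻⁴
  105–133 m: Δρ/Δz = 0.652/28 = 0.023 kg m⁻⁴
  133–176 m: Δρ/Δz = 0.602/43 = 0.014 kg m⁻⁴
  176–201 m: Δρ/Δz = 0.644/25 = 0.026 kg m⁻⁴
The largest gradient is in the 82–105 m interval — the pycnocline.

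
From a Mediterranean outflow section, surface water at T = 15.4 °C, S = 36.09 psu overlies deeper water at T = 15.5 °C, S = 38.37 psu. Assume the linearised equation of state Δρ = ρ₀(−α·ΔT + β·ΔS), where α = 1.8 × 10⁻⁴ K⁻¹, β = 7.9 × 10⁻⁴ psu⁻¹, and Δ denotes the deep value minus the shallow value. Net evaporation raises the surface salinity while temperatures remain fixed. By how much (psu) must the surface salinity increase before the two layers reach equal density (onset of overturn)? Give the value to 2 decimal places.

2.26 psu

Neutral buoyancy requires −α(T_deep − T_surf) + β(S_deep − S_surf′) = 0.
S_surf′ = S_deep − (α/β)·ΔT = 38.37 − (1.8 × 10⁻⁴/7.9 × 10⁻⁴)·(+0.1) = 38.3472 psu.
Increase required: 38.3472 − 36.09 = 2.2572 psu.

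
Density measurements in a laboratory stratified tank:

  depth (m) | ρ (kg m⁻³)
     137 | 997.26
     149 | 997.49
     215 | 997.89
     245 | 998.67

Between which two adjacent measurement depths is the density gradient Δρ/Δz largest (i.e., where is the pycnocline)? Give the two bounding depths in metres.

215–245 m

Compute the density gradient over each adjacent pair:
  137–149 m: Δρ/Δz = 0.23/12 = 0.019 kg m⁻⁴
  149–215 m: Δρ/Δz = 0.40/66 = 6.1 × 10⁻³ kg m⁻⁴
  215–245 m: Δρ/Δz = 0.78/30 = 0.026 kg m⁻⁴
The largest gradient is in the 215–245 m interval — the pycnocline.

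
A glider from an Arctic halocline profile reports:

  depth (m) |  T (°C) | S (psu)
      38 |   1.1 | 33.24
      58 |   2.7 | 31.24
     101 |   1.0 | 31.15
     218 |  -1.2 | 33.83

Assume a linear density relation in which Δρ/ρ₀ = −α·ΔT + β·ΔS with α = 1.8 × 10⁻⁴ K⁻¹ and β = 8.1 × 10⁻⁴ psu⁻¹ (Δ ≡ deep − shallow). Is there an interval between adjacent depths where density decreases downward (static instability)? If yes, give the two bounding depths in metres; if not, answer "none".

Evaluate Δρ/ρ₀ = −αΔT + βΔS across each adjacent pair:
  38–58 m: −αΔT+βΔS = −(1.8 × 10⁻⁴)(+1.6)+(8.1 × 10⁻⁴)(-2.00) = -1.9 × 10⁻³ → UNSTABLE
  58–101 m: −αΔT+βΔS = −(1.8 × 10⁻⁴)(-1.7)+(8.1 × 10⁻⁴)(-0.09) = 2.3 × 10⁻⁴ → stable
  101–218 m: −αΔT+βΔS = −(1.8 × 10⁻⁴)(-2.2)+(8.1 × 10⁻⁴)(+2.68) = 2.6 × 10⁻³ → stable
The 38–58 m interval has Δρ < 0: lighter water underlies denser water.

38–58 m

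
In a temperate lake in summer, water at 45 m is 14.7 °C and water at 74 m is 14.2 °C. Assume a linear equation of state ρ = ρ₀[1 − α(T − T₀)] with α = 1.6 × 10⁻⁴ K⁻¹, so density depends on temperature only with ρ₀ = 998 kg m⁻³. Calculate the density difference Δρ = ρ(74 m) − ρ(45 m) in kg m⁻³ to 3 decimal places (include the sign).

ΔT = -0.5 K, Δρ/ρ₀ = −αΔT = 8.00 × 10⁻⁵.
Δρ = 998 × (8.00 × 10⁻⁵) = +0.080 kg m⁻³.
Positive Δρ: denser below, stable.

+0.080 kg m⁻³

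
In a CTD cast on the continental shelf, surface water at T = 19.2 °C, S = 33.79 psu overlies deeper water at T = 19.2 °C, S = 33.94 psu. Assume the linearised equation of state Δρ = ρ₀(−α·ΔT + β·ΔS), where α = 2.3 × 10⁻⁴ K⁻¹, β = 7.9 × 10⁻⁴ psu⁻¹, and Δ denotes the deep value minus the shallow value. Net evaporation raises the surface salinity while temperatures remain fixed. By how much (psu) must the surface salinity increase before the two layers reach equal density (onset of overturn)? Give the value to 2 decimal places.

0.15 psu

Neutral buoyancy requires −α(T_deep − T_surf) + β(S_deep − S_surf′) = 0.
S_surf′ = S_deep − (α/β)·ΔT = 33.94 − (2.3 × 10⁻⁴/7.9 × 10⁻⁴)·(+0.0) = 33.9400 psu.
Increase required: 33.9400 − 33.79 = 0.1500 psu.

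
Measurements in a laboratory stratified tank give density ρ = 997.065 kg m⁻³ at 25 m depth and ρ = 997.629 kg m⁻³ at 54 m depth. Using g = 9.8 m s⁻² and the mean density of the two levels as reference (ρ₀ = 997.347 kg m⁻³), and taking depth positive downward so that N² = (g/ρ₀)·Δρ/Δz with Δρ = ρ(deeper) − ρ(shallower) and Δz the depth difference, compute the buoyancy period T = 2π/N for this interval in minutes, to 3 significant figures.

Δρ = 997.629 − 997.065 = 0.564 kg m⁻³ over Δz = 54 − 25 = 29 m.
N² = (9.8/997.347) × (0.564/29) = 1.9110 × 10⁻⁴ s⁻².
N = √(1.9110 × 10⁻⁴) = 0.013824 rad s⁻¹, so T = 2π/N = 454.51 s = 7.5752 min ≈ 7.58 min.

7.58 min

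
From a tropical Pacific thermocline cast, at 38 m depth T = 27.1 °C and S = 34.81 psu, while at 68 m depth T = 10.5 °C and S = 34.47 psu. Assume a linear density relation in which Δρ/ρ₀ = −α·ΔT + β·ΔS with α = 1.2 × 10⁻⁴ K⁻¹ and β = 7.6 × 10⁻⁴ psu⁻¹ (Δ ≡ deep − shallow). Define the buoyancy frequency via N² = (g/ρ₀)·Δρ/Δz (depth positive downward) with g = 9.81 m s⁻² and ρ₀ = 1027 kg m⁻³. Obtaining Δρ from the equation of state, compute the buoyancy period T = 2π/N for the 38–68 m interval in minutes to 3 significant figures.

ΔT = -16.6 K, ΔS = -0.34 psu (deep − shallow).
Δρ/ρ₀ = −αΔT + βΔS = 1.992 × 10⁻³ − 2.584 × 10⁻⁴ = 1.7336 × 10⁻³, so Δρ ≈ 1.780 kg m⁻³.
N² = (g/ρ₀)·Δρ/Δz = g·(Δρ/ρ₀)/Δz = 9.81 × 1.7336 × 10⁻³ / 30 = 5.6689 × 10⁻⁴ s⁻².
N = √(5.6689 × 10⁻⁴) = 0.023809 rad s⁻¹ → T = 2π/N = 263.90 s = 4.3983 min ≈ 4.40 min.

4.40 min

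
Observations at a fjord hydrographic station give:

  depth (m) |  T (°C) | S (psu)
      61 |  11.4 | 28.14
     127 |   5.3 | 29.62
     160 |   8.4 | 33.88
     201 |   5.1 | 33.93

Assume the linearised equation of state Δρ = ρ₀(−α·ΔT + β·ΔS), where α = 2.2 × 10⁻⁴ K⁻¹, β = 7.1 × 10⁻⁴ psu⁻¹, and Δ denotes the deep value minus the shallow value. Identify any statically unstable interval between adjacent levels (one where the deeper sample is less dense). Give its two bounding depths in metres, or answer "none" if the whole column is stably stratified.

none

Evaluate Δρ/ρ₀ = −αΔT + βΔS across each adjacent pair:
  61–127 m: −αΔT+βΔS = −(2.2 × 10⁻⁴)(-6.1)+(7.1 × 10⁻⁴)(+1.48) = 2.4 × 10⁻³ → stable
  127–160 m: −αΔT+βΔS = −(2.2 × 10⁻⁴)(+3.1)+(7.1 × 10⁻⁴)(+4.26) = 2.3 × 10⁻³ → stable
  160–201 m: −αΔT+βΔS = −(2.2 × 10⁻⁴)(-3.3)+(7.1 × 10⁻⁴)(+0.05) = 7.6 × 10⁻⁴ → stable
Every interval has Δρ > 0: the column is stably stratified throughout.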